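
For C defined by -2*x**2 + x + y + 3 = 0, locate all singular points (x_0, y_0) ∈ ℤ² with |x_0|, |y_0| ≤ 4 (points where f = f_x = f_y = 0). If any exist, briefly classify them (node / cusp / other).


No singular points in the scanned grid; C is smooth there.

Compute partial derivatives:
  f_x = 1 - 4*x.
  f_y = 1.
f_y = 1 is a nonzero constant, so f_y never vanishes: no point (x, y) can satisfy f = f_x = f_y = 0. In particular no (x, y) ∈ {−4, ..., 4}² is singular; the curve is smooth.


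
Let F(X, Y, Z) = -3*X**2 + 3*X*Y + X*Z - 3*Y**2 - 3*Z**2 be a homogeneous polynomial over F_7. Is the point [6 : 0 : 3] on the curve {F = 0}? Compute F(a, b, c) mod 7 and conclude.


F(6,0,3) ≡ 2 (mod 7); P is NOT on the curve.

Evaluate F(6, 0, 3) term-by-term (mod 7).
  -3*X**2 ↦ -3·36·1·1 = -108
  3*X*Y ↦ 3·6·0·1 = 0
  X*Z ↦ 1·6·1·3 = 18
  -3*Y**2 ↦ -3·1·0·1 = 0
  -3*Z**2 ↦ -3·1·1·9 = -27
Sum: F(6, 0, 3) = (-108) + (0) + (18) + (0) + (-27) = -117.
Reducing mod 7: -117 ≡ 2 (mod 7).
Since F(a, b, c) ≡ 2 ≠ 0 (mod 7), P does NOT lie on the curve.


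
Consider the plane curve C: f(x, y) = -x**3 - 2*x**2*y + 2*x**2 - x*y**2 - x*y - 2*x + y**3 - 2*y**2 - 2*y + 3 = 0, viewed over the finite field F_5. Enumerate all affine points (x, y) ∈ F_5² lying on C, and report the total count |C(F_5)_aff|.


Affine F_5-points: {(0, 1), (1, 1), (3, 2), (3, 4), (4, 1)}; count = 5.

For each of the 25 pairs (x, y) ∈ F_5², evaluate f(x, y) mod 5. Record the zeros.
  x = 0: [0↦3, 1↦0, 2↦4, 3↦1, 4↦2]  zeros at y ∈ {1}
  x = 1: [0↦2, 1↦0, 2↦3, 3↦2, 4↦3]  zeros at y ∈ {1}
  x = 2: [0↦4, 1↦4, 2↦2, 3↦4, 4↦1]  zeros at y ∈ ∅
  x = 3: [0↦3, 1↦1, 2↦0, 3↦1, 4↦0]  zeros at y ∈ {2, 4}
  x = 4: [0↦3, 1↦0, 2↦1, 3↦2, 4↦4]  zeros at y ∈ {1}
Collecting zeros: affine points = {(0, 1), (1, 1), (3, 2), (3, 4), (4, 1)}.
Total count |C(F_5)_aff| = 5.


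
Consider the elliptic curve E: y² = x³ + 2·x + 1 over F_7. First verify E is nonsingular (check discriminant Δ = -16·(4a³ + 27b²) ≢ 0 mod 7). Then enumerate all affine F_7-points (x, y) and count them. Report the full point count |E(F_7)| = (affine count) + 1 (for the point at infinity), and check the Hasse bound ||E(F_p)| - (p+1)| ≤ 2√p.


Affine points = {(0, 1), (0, 6), (1, 2), (1, 5)}; affine count = 4; |E(F_7)| = 5.

Discriminant check: Δ ∝ 4a³ + 27b² = 4·2³ + 27·1² = 4·8 + 27·1 ≡ 3 (mod 7). Nonzero ⇒ E is nonsingular.
For each x ∈ F_7, compute rhs = x³ + 2·x + 1 mod 7, then count y ∈ F_7 with y² ≡ rhs.
  x = 0: rhs = 1, matching y values: 1, 6 (2 points).
  x = 1: rhs = 4, matching y values: 2, 5 (2 points).
  x = 2: rhs = 6, matching y values: none (0 points).
  x = 3: rhs = 6, matching y values: none (0 points).
  x = 4: rhs = 3, matching y values: none (0 points).
  x = 5: rhs = 3, matching y values: none (0 points).
  x = 6: rhs = 5, matching y values: none (0 points).
Total affine count: 4.
Full point count |E(F_7)| = 4 + 1 = 5.
Hasse bound: |5 − (7+1)| = |-3| = 3 ≤ 2√7 ≈ 5.2915 ✓.


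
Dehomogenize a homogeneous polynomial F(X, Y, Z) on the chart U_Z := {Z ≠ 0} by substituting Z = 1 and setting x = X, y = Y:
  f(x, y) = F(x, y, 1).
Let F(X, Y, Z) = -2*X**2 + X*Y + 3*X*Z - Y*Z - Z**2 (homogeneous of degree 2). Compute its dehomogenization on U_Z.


f(x, y) = -2*x**2 + x*y + 3*x - y - 1

On U_Z we set Z = 1. Each monomial c·X^i·Y^j·Z^k in F becomes c·x^i·y^j·1^k = c·x^i·y^j.
Substituting Z = 1: F(X, Y, 1) = -2*x**2 + x*y + 3*x - y - 1.
Note: deg(f) ≤ deg(F) = 2; strict inequality happens when F is divisible by Z (lost terms).


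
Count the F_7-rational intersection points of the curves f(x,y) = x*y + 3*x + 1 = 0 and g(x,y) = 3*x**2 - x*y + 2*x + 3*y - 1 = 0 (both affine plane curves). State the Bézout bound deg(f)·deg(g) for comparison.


Common zeros: ∅; count = 0; Bézout bound = 4.

deg(f) = 2, deg(g) = 2, so Bézout bound = 4.
Scan x ∈ F_7. For each x, list the y ∈ F_7 with f(x, y) ≡ 0 and those with g(x, y) ≡ 0 (mod 7); the common zeros in that column are the intersection.
  x = 0: f ≡ 0 at y ∈ ∅; g ≡ 0 at y ∈ {5}; common: ∅.
  x = 1: f ≡ 0 at y ∈ {3}; g ≡ 0 at y ∈ {5}; common: ∅.
  x = 2: f ≡ 0 at y ∈ {0}; g ≡ 0 at y ∈ {6}; common: ∅.
  x = 3: f ≡ 0 at y ∈ {6}; g ≡ 0 at y ∈ ∅; common: ∅.
  x = 4: f ≡ 0 at y ∈ {2}; g ≡ 0 at y ∈ {6}; common: ∅.
  x = 5: f ≡ 0 at y ∈ {1}; g ≡ 0 at y ∈ {0}; common: ∅.
  x = 6: f ≡ 0 at y ∈ {5}; g ≡ 0 at y ∈ {0}; common: ∅.
Collecting: common zeros = ∅, so the count is 0.
Comparison with the Bézout bound: 0 ≤ 4 = deg(f)·deg(g), as expected for curves with no common component (the affine F_7-count falls short of the bound because intersections may lie at infinity, over extension fields, or carry multiplicity).


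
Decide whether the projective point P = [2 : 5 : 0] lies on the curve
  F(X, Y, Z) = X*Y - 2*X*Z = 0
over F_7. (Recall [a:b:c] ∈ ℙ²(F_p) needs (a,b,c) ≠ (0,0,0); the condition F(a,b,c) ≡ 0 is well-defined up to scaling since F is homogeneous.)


F(2,5,0) ≡ 3 (mod 7); P is NOT on the curve.

Evaluate F(2, 5, 0) term-by-term (mod 7).
  X*Y ↦ 1·2·5·1 = 10
  -2*X*Z ↦ -2·2·1·0 = 0
Sum: F(2, 5, 0) = (10) + (0) = 10.
Reducing mod 7: 10 ≡ 3 (mod 7).
Since F(a, b, c) ≡ 3 ≠ 0 (mod 7), P does NOT lie on the curve.


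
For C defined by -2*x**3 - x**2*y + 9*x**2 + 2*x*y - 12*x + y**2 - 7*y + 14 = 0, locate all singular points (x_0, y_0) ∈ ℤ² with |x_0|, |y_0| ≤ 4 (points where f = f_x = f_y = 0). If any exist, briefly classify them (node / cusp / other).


Singular points: {(1, 3)}; classification: cusp.

Compute partial derivatives:
  f_x = -6*x**2 - 2*x*y + 18*x + 2*y - 12.
  f_y = -x**2 + 2*x + 2*y - 7.
Scan x_0 ∈ {−4, ..., 4}. For each x_0, f_y(x_0, y) is a polynomial in y; find its integer roots y ∈ {−4, ..., 4}, then test f_x and f at those candidates.
  x = -4: f_y(-4, y) = 2*y - 31; no integer root y with |y| ≤ 4.
  x = -3: f_y(-3, y) = 2*y - 22; no integer root y with |y| ≤ 4.
  x = -2: f_y(-2, y) = 2*y - 15; no integer root y with |y| ≤ 4.
  x = -1: f_y(-1, y) = 2*y - 10; no integer root y with |y| ≤ 4.
  x = 0: f_y(0, y) = 2*y - 7; no integer root y with |y| ≤ 4.
  x = 1: f_y(1, y) = 2*y - 6; vanishes at y ∈ {3}. (1, 3): f_x = 0, f = 0 — SINGULAR.
  x = 2: f_y(2, y) = 2*y - 7; no integer root y with |y| ≤ 4.
  x = 3: f_y(3, y) = 2*y - 10; no integer root y with |y| ≤ 4.
  x = 4: f_y(4, y) = 2*y - 15; no integer root y with |y| ≤ 4.
Only singular point on the grid: (1, 3).
Classify: substitute x = 1 + u, y = 3 + v and expand: f = -2*u**3 - u**2*v + v**2.
No constant or linear terms (consistent with a singular point). Quadratic part: v**2. Cubic part: -2*u**3 - u**2*v.
The quadratic part v**2 is a perfect square, so there is a single (double) tangent line v = 0, i.e. y = 3. Restricting the cubic part to that line (v = 0) leaves -2*u**3 ≠ 0, so f is not divisible by v and the branch is v² ≈ 2*u**3 to lowest order — this is a cusp.
Classification: cusp.


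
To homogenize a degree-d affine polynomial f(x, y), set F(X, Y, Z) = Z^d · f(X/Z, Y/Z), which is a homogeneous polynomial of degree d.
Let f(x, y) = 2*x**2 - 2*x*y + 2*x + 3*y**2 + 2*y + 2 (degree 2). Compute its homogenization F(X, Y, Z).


F(X, Y, Z) = 2*X**2 - 2*X*Y + 2*X*Z + 3*Y**2 + 2*Y*Z + 2*Z**2

deg(f) = 2.
Substitute x = X/Z, y = Y/Z into f, then multiply by Z^2.
  monomial 2·x^2·y^0 ↦ 2·X^2·Y^0·Z^0.
  monomial -2·x^1·y^1 ↦ -2·X^1·Y^1·Z^0.
  monomial 2·x^1·y^0 ↦ 2·X^1·Y^0·Z^1.
  monomial 3·x^0·y^2 ↦ 3·X^0·Y^2·Z^0.
  monomial 2·x^0·y^1 ↦ 2·X^0·Y^1·Z^1.
  monomial 2·x^0·y^0 ↦ 2·X^0·Y^0·Z^2.
Collecting: F(X, Y, Z) = 2*X**2 - 2*X*Y + 2*X*Z + 3*Y**2 + 2*Y*Z + 2*Z**2.


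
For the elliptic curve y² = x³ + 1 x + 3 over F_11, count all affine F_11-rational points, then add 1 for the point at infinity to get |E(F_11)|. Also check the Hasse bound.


Affine points = {(0, 5), (0, 6), (1, 4), (1, 7), (3, 0), (4, 4), (4, 7), (5, 1), (5, 10), (6, 4), (6, 7), (7, 1), (7, 10), (9, 2), (9, 9), (10, 1), (10, 10)}; affine count = 17; |E(F_11)| = 18.

Discriminant check: Δ ∝ 4a³ + 27b² = 4·1³ + 27·3² = 4·1 + 27·9 ≡ 5 (mod 11). Nonzero ⇒ E is nonsingular.
For each x ∈ F_11, compute rhs = x³ + 1·x + 3 mod 11, then count y ∈ F_11 with y² ≡ rhs.
  x = 0: rhs = 3, matching y values: 5, 6 (2 points).
  x = 1: rhs = 5, matching y values: 4, 7 (2 points).
  x = 2: rhs = 2, matching y values: none (0 points).
  x = 3: rhs = 0, matching y values: 0 (1 points).
  x = 4: rhs = 5, matching y values: 4, 7 (2 points).
  x = 5: rhs = 1, matching y values: 1, 10 (2 points).
  x = 6: rhs = 5, matching y values: 4, 7 (2 points).
  x = 7: rhs = 1, matching y values: 1, 10 (2 points).
  x = 8: rhs = 6, matching y values: none (0 points).
  x = 9: rhs = 4, matching y values: 2, 9 (2 points).
  x = 10: rhs = 1, matching y values: 1, 10 (2 points).
Total affine count: 17.
Full point count |E(F_11)| = 17 + 1 = 18.
Hasse bound: |18 − (11+1)| = |6| = 6 ≤ 2√11 ≈ 6.6332 ✓.


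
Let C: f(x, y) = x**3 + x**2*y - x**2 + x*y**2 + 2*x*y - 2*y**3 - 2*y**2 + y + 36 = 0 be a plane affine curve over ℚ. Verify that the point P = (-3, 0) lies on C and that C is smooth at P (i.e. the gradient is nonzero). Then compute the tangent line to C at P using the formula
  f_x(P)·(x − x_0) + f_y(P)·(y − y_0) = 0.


Tangent line at P: 33*x + 4*y + 99 = 0.

Step 1: f(-3, 0) = 0, so P lies on C.
Step 2: partial derivatives
  f_x(x, y) = 3*x**2 + 2*x*y - 2*x + y**2 + 2*y, f_y(x, y) = x**2 + 2*x*y + 2*x - 6*y**2 - 4*y + 1.
  f_x(P) = 33, f_y(P) = 4 (gradient nonzero, so P is smooth).
Step 3: tangent line at P: 33·(x − -3) + 4·(y − 0) = 0.
Expanding: 33*x + 4*y + 99 = 0.


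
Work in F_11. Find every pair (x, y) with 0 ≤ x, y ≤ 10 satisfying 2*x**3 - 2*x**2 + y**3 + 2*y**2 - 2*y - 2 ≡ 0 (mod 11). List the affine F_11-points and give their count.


Affine F_11-points: {(5, 0), (5, 4), (5, 5), (7, 8), (8, 8), (9, 9), (10, 3)}; count = 7.

For each of the 121 pairs (x, y) ∈ F_11², evaluate f(x, y) mod 11. Record the zeros.
  x = 0: [0↦9, 1↦10, 2↦10, 3↦4, 4↦9, 5↦9, 6↦10, 7↦7, 8↦6, 9↦2, 10↦1]  zeros at y ∈ ∅
  x = 1: [0↦9, 1↦10, 2↦10, 3↦4, 4↦9, 5↦9, 6↦10, 7↦7, 8↦6, 9↦2, 10↦1]  zeros at y ∈ ∅
  x = 2: [0↦6, 1↦7, 2↦7, 3↦1, 4↦6, 5↦6, 6↦7, 7↦4, 8↦3, 9↦10, 10↦9]  zeros at y ∈ ∅
  x = 3: [0↦1, 1↦2, 2↦2, 3↦7, 4↦1, 5↦1, 6↦2, 7↦10, 8↦9, 9↦5, 10↦4]  zeros at y ∈ ∅
  x = 4: [0↦6, 1↦7, 2↦7, 3↦1, 4↦6, 5↦6, 6↦7, 7↦4, 8↦3, 9↦10, 10↦9]  zeros at y ∈ ∅
  x = 5: [0↦0, 1↦1, 2↦1, 3↦6, 4↦0, 5↦0, 6↦1, 7↦9, 8↦8, 9↦4, 10↦3]  zeros at y ∈ {0, 4, 5}
  x = 6: [0↦6, 1↦7, 2↦7, 3↦1, 4↦6, 5↦6, 6↦7, 7↦4, 8↦3, 9↦10, 10↦9]  zeros at y ∈ ∅
  x = 7: [0↦3, 1↦4, 2↦4, 3↦9, 4↦3, 5↦3, 6↦4, 7↦1, 8↦0, 9↦7, 10↦6]  zeros at y ∈ {8}
  x = 8: [0↦3, 1↦4, 2↦4, 3↦9, 4↦3, 5↦3, 6↦4, 7↦1, 8↦0, 9↦7, 10↦6]  zeros at y ∈ {8}
  x = 9: [0↦7, 1↦8, 2↦8, 3↦2, 4↦7, 5↦7, 6↦8, 7↦5, 8↦4, 9↦0, 10↦10]  zeros at y ∈ {9}
  x = 10: [0↦5, 1↦6, 2↦6, 3↦0, 4↦5, 5↦5, 6↦6, 7↦3, 8↦2, 9↦9, 10↦8]  zeros at y ∈ {3}
Collecting zeros: affine points = {(5, 0), (5, 4), (5, 5), (7, 8), (8, 8), (9, 9), (10, 3)}.
Total count |C(F_11)_aff| = 7.


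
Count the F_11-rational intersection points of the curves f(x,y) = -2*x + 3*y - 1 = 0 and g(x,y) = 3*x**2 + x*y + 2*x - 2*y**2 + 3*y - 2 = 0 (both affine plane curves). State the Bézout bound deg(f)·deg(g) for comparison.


Common zeros: {(0, 4), (8, 2)}; count = 2; Bézout bound = 2.

deg(f) = 1, deg(g) = 2, so Bézout bound = 2.
Scan x ∈ F_11. For each x, list the y ∈ F_11 with f(x, y) ≡ 0 and those with g(x, y) ≡ 0 (mod 11); the common zeros in that column are the intersection.
  x = 0: f ≡ 0 at y ∈ {4}; g ≡ 0 at y ∈ {3, 4}; common: {4}.
  x = 1: f ≡ 0 at y ∈ {1}; g ≡ 0 at y ∈ ∅; common: ∅.
  x = 2: f ≡ 0 at y ∈ {9}; g ≡ 0 at y ∈ {3, 5}; common: ∅.
  x = 3: f ≡ 0 at y ∈ {6}; g ≡ 0 at y ∈ {5, 9}; common: ∅.
  x = 4: f ≡ 0 at y ∈ {3}; g ≡ 0 at y ∈ ∅; common: ∅.
  x = 5: f ≡ 0 at y ∈ {0}; g ≡ 0 at y ∈ ∅; common: ∅.
  x = 6: f ≡ 0 at y ∈ {8}; g ≡ 0 at y ∈ ∅; common: ∅.
  x = 7: f ≡ 0 at y ∈ {5}; g ≡ 0 at y ∈ ∅; common: ∅.
  x = 8: f ≡ 0 at y ∈ {2}; g ≡ 0 at y ∈ {2, 9}; common: {2}.
  x = 9: f ≡ 0 at y ∈ {10}; g ≡ 0 at y ∈ {2, 4}; common: ∅.
  x = 10: f ≡ 0 at y ∈ {7}; g ≡ 0 at y ∈ ∅; common: ∅.
Collecting: common zeros = {(0, 4), (8, 2)}, so the count is 2.
Comparison with the Bézout bound: 2 ≤ 2 = deg(f)·deg(g), as expected for curves with no common component (the bound is attained).


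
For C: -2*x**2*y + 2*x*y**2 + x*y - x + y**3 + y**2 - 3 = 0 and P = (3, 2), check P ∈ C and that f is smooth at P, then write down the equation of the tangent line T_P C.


Tangent line at P: -15*x + 25*y - 5 = 0.

Step 1: f(3, 2) = 0, so P lies on C.
Step 2: partial derivatives
  f_x(x, y) = -4*x*y + 2*y**2 + y - 1, f_y(x, y) = -2*x**2 + 4*x*y + x + 3*y**2 + 2*y.
  f_x(P) = -15, f_y(P) = 25 (gradient nonzero, so P is smooth).
Step 3: tangent line at P: -15·(x − 3) + 25·(y − 2) = 0.
Expanding: -15*x + 25*y - 5 = 0.


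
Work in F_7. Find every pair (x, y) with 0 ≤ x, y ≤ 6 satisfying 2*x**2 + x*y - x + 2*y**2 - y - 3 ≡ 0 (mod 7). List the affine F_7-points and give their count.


Affine F_7-points: {(0, 5), (0, 6), (1, 1), (1, 6), (5, 0), (5, 5), (6, 0), (6, 1)}; count = 8.

For each of the 49 pairs (x, y) ∈ F_7², evaluate f(x, y) mod 7. Record the zeros.
  x = 0: [0↦4, 1↦5, 2↦3, 3↦5, 4↦4, 5↦0, 6↦0]  zeros at y ∈ {5, 6}
  x = 1: [0↦5, 1↦0, 2↦6, 3↦2, 4↦2, 5↦6, 6↦0]  zeros at y ∈ {1, 6}
  x = 2: [0↦3, 1↦6, 2↦6, 3↦3, 4↦4, 5↦2, 6↦4]  zeros at y ∈ ∅
  x = 3: [0↦5, 1↦2, 2↦3, 3↦1, 4↦3, 5↦2, 6↦5]  zeros at y ∈ ∅
  x = 4: [0↦4, 1↦2, 2↦4, 3↦3, 4↦6, 5↦6, 6↦3]  zeros at y ∈ ∅
  x = 5: [0↦0, 1↦6, 2↦2, 3↦2, 4↦6, 5↦0, 6↦5]  zeros at y ∈ {0, 5}
  x = 6: [0↦0, 1↦0, 2↦4, 3↦5, 4↦3, 5↦5, 6↦4]  zeros at y ∈ {0, 1}
Collecting zeros: affine points = {(0, 5), (0, 6), (1, 1), (1, 6), (5, 0), (5, 5), (6, 0), (6, 1)}.
Total count |C(F_7)_aff| = 8.


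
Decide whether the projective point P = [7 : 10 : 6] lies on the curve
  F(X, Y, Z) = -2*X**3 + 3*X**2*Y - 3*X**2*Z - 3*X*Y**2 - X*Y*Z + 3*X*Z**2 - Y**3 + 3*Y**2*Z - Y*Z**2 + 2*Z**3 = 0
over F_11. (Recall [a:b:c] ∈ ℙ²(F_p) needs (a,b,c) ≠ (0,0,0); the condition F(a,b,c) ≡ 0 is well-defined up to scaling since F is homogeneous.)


F(7,10,6) ≡ 0 (mod 11); P is on the curve.

Evaluate F(7, 10, 6) term-by-term (mod 11).
  -2*X**3 ↦ -2·343·1·1 = -686
  3*X**2*Y ↦ 3·49·10·1 = 1470
  -3*X**2*Z ↦ -3·49·1·6 = -882
  -3*X*Y**2 ↦ -3·7·100·1 = -2100
  -X*Y*Z ↦ -1·7·10·6 = -420
  3*X*Z**2 ↦ 3·7·1·36 = 756
  -Y**3 ↦ -1·1·1000·1 = -1000
  3*Y**2*Z ↦ 3·1·100·6 = 1800
  -Y*Z**2 ↦ -1·1·10·36 = -360
  2*Z**3 ↦ 2·1·1·216 = 432
Sum: F(7, 10, 6) = (-686) + (1470) + (-882) + (-2100) + (-420) + (756) + (-1000) + (1800) + (-360) + (432) = -990.
Reducing mod 11: -990 ≡ 0 (mod 11).
Since F(a, b, c) ≡ 0 (mod 11), P lies on the curve.


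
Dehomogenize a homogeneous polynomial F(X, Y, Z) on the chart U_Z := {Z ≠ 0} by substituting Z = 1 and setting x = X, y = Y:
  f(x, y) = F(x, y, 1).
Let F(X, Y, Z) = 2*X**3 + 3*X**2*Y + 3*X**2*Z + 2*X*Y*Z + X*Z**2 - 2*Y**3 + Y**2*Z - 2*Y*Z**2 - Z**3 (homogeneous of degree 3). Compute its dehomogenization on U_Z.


f(x, y) = 2*x**3 + 3*x**2*y + 3*x**2 + 2*x*y + x - 2*y**3 + y**2 - 2*y - 1

On U_Z we set Z = 1. Each monomial c·X^i·Y^j·Z^k in F becomes c·x^i·y^j·1^k = c·x^i·y^j.
Substituting Z = 1: F(X, Y, 1) = 2*x**3 + 3*x**2*y + 3*x**2 + 2*x*y + x - 2*y**3 + y**2 - 2*y - 1.
Note: deg(f) ≤ deg(F) = 3; strict inequality happens when F is divisible by Z (lost terms).


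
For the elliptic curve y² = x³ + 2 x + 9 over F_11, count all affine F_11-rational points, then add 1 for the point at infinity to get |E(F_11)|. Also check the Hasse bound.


Affine points = {(0, 3), (0, 8), (1, 1), (1, 10), (3, 3), (3, 8), (4, 2), (4, 9), (5, 1), (5, 10), (7, 5), (7, 6), (8, 3), (8, 8)}; affine count = 14; |E(F_11)| = 15.

Discriminant check: Δ ∝ 4a³ + 27b² = 4·2³ + 27·9² = 4·8 + 27·81 ≡ 8 (mod 11). Nonzero ⇒ E is nonsingular.
For each x ∈ F_11, compute rhs = x³ + 2·x + 9 mod 11, then count y ∈ F_11 with y² ≡ rhs.
  x = 0: rhs = 9, matching y values: 3, 8 (2 points).
  x = 1: rhs = 1, matching y values: 1, 10 (2 points).
  x = 2: rhs = 10, matching y values: none (0 points).
  x = 3: rhs = 9, matching y values: 3, 8 (2 points).
  x = 4: rhs = 4, matching y values: 2, 9 (2 points).
  x = 5: rhs = 1, matching y values: 1, 10 (2 points).
  x = 6: rhs = 6, matching y values: none (0 points).
  x = 7: rhs = 3, matching y values: 5, 6 (2 points).
  x = 8: rhs = 9, matching y values: 3, 8 (2 points).
  x = 9: rhs = 8, matching y values: none (0 points).
  x = 10: rhs = 6, matching y values: none (0 points).
Total affine count: 14.
Full point count |E(F_11)| = 14 + 1 = 15.
Hasse bound: |15 − (11+1)| = |3| = 3 ≤ 2√11 ≈ 6.6332 ✓.


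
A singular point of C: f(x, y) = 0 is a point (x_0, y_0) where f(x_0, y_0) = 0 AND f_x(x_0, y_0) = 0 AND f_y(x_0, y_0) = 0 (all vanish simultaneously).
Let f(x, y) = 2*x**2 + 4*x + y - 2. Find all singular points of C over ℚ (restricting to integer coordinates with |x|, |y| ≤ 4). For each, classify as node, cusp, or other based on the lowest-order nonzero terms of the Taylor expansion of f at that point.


No singular points in the scanned grid; C is smooth there.

Compute partial derivatives:
  f_x = 4*x + 4.
  f_y = 1.
f_y = 1 is a nonzero constant, so f_y never vanishes: no point (x, y) can satisfy f = f_x = f_y = 0. In particular no (x, y) ∈ {−4, ..., 4}² is singular; the curve is smooth.


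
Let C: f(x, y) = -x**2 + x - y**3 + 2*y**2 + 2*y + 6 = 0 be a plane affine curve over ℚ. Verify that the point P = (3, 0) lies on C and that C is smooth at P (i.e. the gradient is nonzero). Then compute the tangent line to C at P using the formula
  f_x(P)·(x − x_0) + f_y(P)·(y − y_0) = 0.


Tangent line at P: -5*x + 2*y + 15 = 0.

Step 1: f(3, 0) = 0, so P lies on C.
Step 2: partial derivatives
  f_x(x, y) = 1 - 2*x, f_y(x, y) = -3*y**2 + 4*y + 2.
  f_x(P) = -5, f_y(P) = 2 (gradient nonzero, so P is smooth).
Step 3: tangent line at P: -5·(x − 3) + 2·(y − 0) = 0.
Expanding: -5*x + 2*y + 15 = 0.


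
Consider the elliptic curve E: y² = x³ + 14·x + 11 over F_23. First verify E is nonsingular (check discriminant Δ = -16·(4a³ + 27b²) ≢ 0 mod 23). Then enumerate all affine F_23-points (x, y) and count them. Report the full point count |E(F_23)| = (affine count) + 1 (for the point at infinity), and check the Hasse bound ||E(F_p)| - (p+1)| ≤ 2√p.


Affine points = {(1, 7), (1, 16), (2, 1), (2, 22), (4, 4), (4, 19), (6, 9), (6, 14), (10, 1), (10, 22), (11, 1), (11, 22), (15, 10), (15, 13), (18, 0), (19, 11), (19, 12)}; affine count = 17; |E(F_23)| = 18.

Discriminant check: Δ ∝ 4a³ + 27b² = 4·14³ + 27·11² = 4·2744 + 27·121 ≡ 6 (mod 23). Nonzero ⇒ E is nonsingular.
For each x ∈ F_23, compute rhs = x³ + 14·x + 11 mod 23, then count y ∈ F_23 with y² ≡ rhs.
  x = 0: rhs = 11, matching y values: none (0 points).
  x = 1: rhs = 3, matching y values: 7, 16 (2 points).
  x = 2: rhs = 1, matching y values: 1, 22 (2 points).
  x = 3: rhs = 11, matching y values: none (0 points).
  x = 4: rhs = 16, matching y values: 4, 19 (2 points).
  x = 5: rhs = 22, matching y values: none (0 points).
  x = 6: rhs = 12, matching y values: 9, 14 (2 points).
  x = 7: rhs = 15, matching y values: none (0 points).
  x = 8: rhs = 14, matching y values: none (0 points).
  x = 9: rhs = 15, matching y values: none (0 points).
  x = 10: rhs = 1, matching y values: 1, 22 (2 points).
  x = 11: rhs = 1, matching y values: 1, 22 (2 points).
  x = 12: rhs = 21, matching y values: none (0 points).
  x = 13: rhs = 21, matching y values: none (0 points).
  x = 14: rhs = 7, matching y values: none (0 points).
  x = 15: rhs = 8, matching y values: 10, 13 (2 points).
  x = 16: rhs = 7, matching y values: none (0 points).
  x = 17: rhs = 10, matching y values: none (0 points).
  x = 18: rhs = 0, matching y values: 0 (1 points).
  x = 19: rhs = 6, matching y values: 11, 12 (2 points).
  x = 20: rhs = 11, matching y values: none (0 points).
  x = 21: rhs = 21, matching y values: none (0 points).
  x = 22: rhs = 19, matching y values: none (0 points).
Total affine count: 17.
Full point count |E(F_23)| = 17 + 1 = 18.
Hasse bound: |18 − (23+1)| = |-6| = 6 ≤ 2√23 ≈ 9.5917 ✓.


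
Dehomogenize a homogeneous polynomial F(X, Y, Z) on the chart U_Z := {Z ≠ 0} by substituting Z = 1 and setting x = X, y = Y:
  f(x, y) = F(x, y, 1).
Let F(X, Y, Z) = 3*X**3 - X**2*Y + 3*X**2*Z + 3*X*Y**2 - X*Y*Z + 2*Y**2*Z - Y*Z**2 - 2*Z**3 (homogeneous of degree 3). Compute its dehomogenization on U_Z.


f(x, y) = 3*x**3 - x**2*y + 3*x**2 + 3*x*y**2 - x*y + 2*y**2 - y - 2

On U_Z we set Z = 1. Each monomial c·X^i·Y^j·Z^k in F becomes c·x^i·y^j·1^k = c·x^i·y^j.
Substituting Z = 1: F(X, Y, 1) = 3*x**3 - x**2*y + 3*x**2 + 3*x*y**2 - x*y + 2*y**2 - y - 2.
Note: deg(f) ≤ deg(F) = 3; strict inequality happens when F is divisible by Z (lost terms).


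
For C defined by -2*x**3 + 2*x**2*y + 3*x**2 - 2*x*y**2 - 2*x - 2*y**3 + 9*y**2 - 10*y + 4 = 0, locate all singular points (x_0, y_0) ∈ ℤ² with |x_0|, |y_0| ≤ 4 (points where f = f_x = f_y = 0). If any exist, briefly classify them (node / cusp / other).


Singular points: {(1, 1)}; classification: node.

Compute partial derivatives:
  f_x = -6*x**2 + 4*x*y + 6*x - 2*y**2 - 2.
  f_y = 2*x**2 - 4*x*y - 6*y**2 + 18*y - 10.
Scan x_0 ∈ {−4, ..., 4}. For each x_0, f_y(x_0, y) is a polynomial in y; find its integer roots y ∈ {−4, ..., 4}, then test f_x and f at those candidates.
  x = -4: f_y(-4, y) = -6*y**2 + 34*y + 22; no integer root y with |y| ≤ 4.
  x = -3: f_y(-3, y) = -6*y**2 + 30*y + 8; no integer root y with |y| ≤ 4.
  x = -2: f_y(-2, y) = -6*y**2 + 26*y - 2; no integer root y with |y| ≤ 4.
  x = -1: f_y(-1, y) = -6*y**2 + 22*y - 8; no integer root y with |y| ≤ 4.
  x = 0: f_y(0, y) = -6*y**2 + 18*y - 10; no integer root y with |y| ≤ 4.
  x = 1: f_y(1, y) = -6*y**2 + 14*y - 8; vanishes at y ∈ {1}. (1, 1): f_x = 0, f = 0 — SINGULAR.
  x = 2: f_y(2, y) = -6*y**2 + 10*y - 2; no integer root y with |y| ≤ 4.
  x = 3: f_y(3, y) = -6*y**2 + 6*y + 8; no integer root y with |y| ≤ 4.
  x = 4: f_y(4, y) = -6*y**2 + 2*y + 22; no integer root y with |y| ≤ 4.
Only singular point on the grid: (1, 1).
Classify: substitute x = 1 + u, y = 1 + v and expand: f = -2*u**3 + 2*u**2*v - u**2 - 2*u*v**2 - 2*v**3 + v**2.
No constant or linear terms (consistent with a singular point). Quadratic part: -u**2 + v**2. Cubic part: -2*u**3 + 2*u**2*v - 2*u*v**2 - 2*v**3.
The quadratic part v**2 - u**2 = (v − u)(v + u) splits into two distinct linear factors, so there are two distinct tangent lines y − 1 = ±(x − 1) — this is a node (ordinary double point).
Classification: node.


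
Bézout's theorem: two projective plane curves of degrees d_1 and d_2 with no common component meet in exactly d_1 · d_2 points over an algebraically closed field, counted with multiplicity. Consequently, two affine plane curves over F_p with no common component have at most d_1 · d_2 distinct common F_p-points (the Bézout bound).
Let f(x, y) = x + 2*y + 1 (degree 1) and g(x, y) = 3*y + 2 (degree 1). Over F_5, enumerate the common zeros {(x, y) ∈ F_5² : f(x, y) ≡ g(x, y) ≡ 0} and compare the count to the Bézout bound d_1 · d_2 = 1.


Common zeros: {(2, 1)}; count = 1; Bézout bound = 1.

deg(f) = 1, deg(g) = 1, so Bézout bound = 1.
Scan x ∈ F_5. For each x, list the y ∈ F_5 with f(x, y) ≡ 0 and those with g(x, y) ≡ 0 (mod 5); the common zeros in that column are the intersection.
  x = 0: f ≡ 0 at y ∈ {2}; g ≡ 0 at y ∈ {1}; common: ∅.
  x = 1: f ≡ 0 at y ∈ {4}; g ≡ 0 at y ∈ {1}; common: ∅.
  x = 2: f ≡ 0 at y ∈ {1}; g ≡ 0 at y ∈ {1}; common: {1}.
  x = 3: f ≡ 0 at y ∈ {3}; g ≡ 0 at y ∈ {1}; common: ∅.
  x = 4: f ≡ 0 at y ∈ {0}; g ≡ 0 at y ∈ {1}; common: ∅.
Collecting: common zeros = {(2, 1)}, so the count is 1.
Comparison with the Bézout bound: 1 ≤ 1 = deg(f)·deg(g), as expected for curves with no common component (the bound is attained).


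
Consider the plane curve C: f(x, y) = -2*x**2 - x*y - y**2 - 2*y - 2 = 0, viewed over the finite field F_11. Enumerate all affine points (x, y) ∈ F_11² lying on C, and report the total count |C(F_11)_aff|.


Affine F_11-points: {(1, 3), (1, 5), (2, 2), (2, 5), (3, 3), (7, 1), (8, 2), (8, 10), (9, 1), (9, 10)}; count = 10.

For each of the 121 pairs (x, y) ∈ F_11², evaluate f(x, y) mod 11. Record the zeros.
  x = 0: [0↦9, 1↦6, 2↦1, 3↦5, 4↦7, 5↦7, 6↦5, 7↦1, 8↦6, 9↦9, 10↦10]  zeros at y ∈ ∅
  x = 1: [0↦7, 1↦3, 2↦8, 3↦0, 4↦1, 5↦0, 6↦8, 7↦3, 8↦7, 9↦9, 10↦9]  zeros at y ∈ {3, 5}
  x = 2: [0↦1, 1↦7, 2↦0, 3↦2, 4↦2, 5↦0, 6↦7, 7↦1, 8↦4, 9↦5, 10↦4]  zeros at y ∈ {2, 5}
  x = 3: [0↦2, 1↦7, 2↦10, 3↦0, 4↦10, 5↦7, 6↦2, 7↦6, 8↦8, 9↦8, 10↦6]  zeros at y ∈ {3}
  x = 4: [0↦10, 1↦3, 2↦5, 3↦5, 4↦3, 5↦10, 6↦4, 7↦7, 8↦8, 9↦7, 10↦4]  zeros at y ∈ ∅
  x = 5: [0↦3, 1↦6, 2↦7, 3↦6, 4↦3, 5↦9, 6↦2, 7↦4, 8↦4, 9↦2, 10↦9]  zeros at y ∈ ∅
  x = 6: [0↦3, 1↦5, 2↦5, 3↦3, 4↦10, 5↦4, 6↦7, 7↦8, 8↦7, 9↦4, 10↦10]  zeros at y ∈ ∅
  x = 7: [0↦10, 1↦0, 2↦10, 3↦7, 4↦2, 5↦6, 6↦8, 7↦8, 8↦6, 9↦2, 10↦7]  zeros at y ∈ {1}
  x = 8: [0↦2, 1↦2, 2↦0, 3↦7, 4↦1, 5↦4, 6↦5, 7↦4, 8↦1, 9↦7, 10↦0]  zeros at y ∈ {2, 10}
  x = 9: [0↦1, 1↦0, 2↦8, 3↦3, 4↦7, 5↦9, 6↦9, 7↦7, 8↦3, 9↦8, 10↦0]  zeros at y ∈ {1, 10}
  x = 10: [0↦7, 1↦5, 2↦1, 3↦6, 4↦9, 5↦10, 6↦9, 7↦6, 8↦1, 9↦5, 10↦7]  zeros at y ∈ ∅
Collecting zeros: affine points = {(1, 3), (1, 5), (2, 2), (2, 5), (3, 3), (7, 1), (8, 2), (8, 10), (9, 1), (9, 10)}.
Total count |C(F_11)_aff| = 10.


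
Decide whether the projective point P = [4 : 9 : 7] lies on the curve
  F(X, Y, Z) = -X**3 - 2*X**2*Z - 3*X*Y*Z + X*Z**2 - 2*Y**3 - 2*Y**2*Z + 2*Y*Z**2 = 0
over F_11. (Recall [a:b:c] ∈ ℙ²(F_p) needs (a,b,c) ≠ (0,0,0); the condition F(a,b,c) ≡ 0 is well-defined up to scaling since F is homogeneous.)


F(4,9,7) ≡ 5 (mod 11); P is NOT on the curve.

Evaluate F(4, 9, 7) term-by-term (mod 11).
  -X**3 ↦ -1·64·1·1 = -64
  -2*X**2*Z ↦ -2·16·1·7 = -224
  -3*X*Y*Z ↦ -3·4·9·7 = -756
  X*Z**2 ↦ 1·4·1·49 = 196
  -2*Y**3 ↦ -2·1·729·1 = -1458
  -2*Y**2*Z ↦ -2·1·81·7 = -1134
  2*Y*Z**2 ↦ 2·1·9·49 = 882
Sum: F(4, 9, 7) = (-64) + (-224) + (-756) + (196) + (-1458) + (-1134) + (882) = -2558.
Reducing mod 11: -2558 ≡ 5 (mod 11).
Since F(a, b, c) ≡ 5 ≠ 0 (mod 11), P does NOT lie on the curve.


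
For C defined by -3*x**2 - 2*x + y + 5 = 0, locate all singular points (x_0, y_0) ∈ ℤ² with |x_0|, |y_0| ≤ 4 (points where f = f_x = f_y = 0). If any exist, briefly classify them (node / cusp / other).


No singular points in the scanned grid; C is smooth there.

Compute partial derivatives:
  f_x = -6*x - 2.
  f_y = 1.
f_y = 1 is a nonzero constant, so f_y never vanishes: no point (x, y) can satisfy f = f_x = f_y = 0. In particular no (x, y) ∈ {−4, ..., 4}² is singular; the curve is smooth.


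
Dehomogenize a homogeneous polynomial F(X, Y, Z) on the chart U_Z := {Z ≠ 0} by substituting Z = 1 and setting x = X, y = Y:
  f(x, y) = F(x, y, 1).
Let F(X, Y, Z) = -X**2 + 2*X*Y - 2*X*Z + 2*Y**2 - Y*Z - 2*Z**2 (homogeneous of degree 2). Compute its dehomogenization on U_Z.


f(x, y) = -x**2 + 2*x*y - 2*x + 2*y**2 - y - 2

On U_Z we set Z = 1. Each monomial c·X^i·Y^j·Z^k in F becomes c·x^i·y^j·1^k = c·x^i·y^j.
Substituting Z = 1: F(X, Y, 1) = -x**2 + 2*x*y - 2*x + 2*y**2 - y - 2.
Note: deg(f) ≤ deg(F) = 2; strict inequality happens when F is divisible by Z (lost terms).


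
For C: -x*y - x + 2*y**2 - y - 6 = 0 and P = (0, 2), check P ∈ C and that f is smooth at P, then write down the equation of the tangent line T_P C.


Tangent line at P: -3*x + 7*y - 14 = 0.

Step 1: f(0, 2) = 0, so P lies on C.
Step 2: partial derivatives
  f_x(x, y) = -y - 1, f_y(x, y) = -x + 4*y - 1.
  f_x(P) = -3, f_y(P) = 7 (gradient nonzero, so P is smooth).
Step 3: tangent line at P: -3·(x − 0) + 7·(y − 2) = 0.
Expanding: -3*x + 7*y - 14 = 0.


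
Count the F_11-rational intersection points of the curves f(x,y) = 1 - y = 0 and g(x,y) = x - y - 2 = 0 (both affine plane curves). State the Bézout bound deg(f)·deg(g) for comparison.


Common zeros: {(3, 1)}; count = 1; Bézout bound = 1.

deg(f) = 1, deg(g) = 1, so Bézout bound = 1.
Scan x ∈ F_11. For each x, list the y ∈ F_11 with f(x, y) ≡ 0 and those with g(x, y) ≡ 0 (mod 11); the common zeros in that column are the intersection.
  x = 0: f ≡ 0 at y ∈ {1}; g ≡ 0 at y ∈ {9}; common: ∅.
  x = 1: f ≡ 0 at y ∈ {1}; g ≡ 0 at y ∈ {10}; common: ∅.
  x = 2: f ≡ 0 at y ∈ {1}; g ≡ 0 at y ∈ {0}; common: ∅.
  x = 3: f ≡ 0 at y ∈ {1}; g ≡ 0 at y ∈ {1}; common: {1}.
  x = 4: f ≡ 0 at y ∈ {1}; g ≡ 0 at y ∈ {2}; common: ∅.
  x = 5: f ≡ 0 at y ∈ {1}; g ≡ 0 at y ∈ {3}; common: ∅.
  x = 6: f ≡ 0 at y ∈ {1}; g ≡ 0 at y ∈ {4}; common: ∅.
  x = 7: f ≡ 0 at y ∈ {1}; g ≡ 0 at y ∈ {5}; common: ∅.
  x = 8: f ≡ 0 at y ∈ {1}; g ≡ 0 at y ∈ {6}; common: ∅.
  x = 9: f ≡ 0 at y ∈ {1}; g ≡ 0 at y ∈ {7}; common: ∅.
  x = 10: f ≡ 0 at y ∈ {1}; g ≡ 0 at y ∈ {8}; common: ∅.
Collecting: common zeros = {(3, 1)}, so the count is 1.
Comparison with the Bézout bound: 1 ≤ 1 = deg(f)·deg(g), as expected for curves with no common component (the bound is attained).


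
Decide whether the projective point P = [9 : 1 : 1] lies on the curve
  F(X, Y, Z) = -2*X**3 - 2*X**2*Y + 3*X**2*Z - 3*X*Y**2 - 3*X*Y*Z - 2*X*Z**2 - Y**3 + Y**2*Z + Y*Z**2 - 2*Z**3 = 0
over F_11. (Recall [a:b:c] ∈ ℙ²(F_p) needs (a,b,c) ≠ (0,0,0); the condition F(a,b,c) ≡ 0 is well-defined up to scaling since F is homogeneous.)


F(9,1,1) ≡ 2 (mod 11); P is NOT on the curve.

Evaluate F(9, 1, 1) term-by-term (mod 11).
  -2*X**3 ↦ -2·729·1·1 = -1458
  -2*X**2*Y ↦ -2·81·1·1 = -162
  3*X**2*Z ↦ 3·81·1·1 = 243
  -3*X*Y**2 ↦ -3·9·1·1 = -27
  -3*X*Y*Z ↦ -3·9·1·1 = -27
  -2*X*Z**2 ↦ -2·9·1·1 = -18
  -Y**3 ↦ -1·1·1·1 = -1
  Y**2*Z ↦ 1·1·1·1 = 1
  Y*Z**2 ↦ 1·1·1·1 = 1
  -2*Z**3 ↦ -2·1·1·1 = -2
Sum: F(9, 1, 1) = (-1458) + (-162) + (243) + (-27) + (-27) + (-18) + (-1) + (1) + (1) + (-2) = -1450.
Reducing mod 11: -1450 ≡ 2 (mod 11).
Since F(a, b, c) ≡ 2 ≠ 0 (mod 11), P does NOT lie on the curve.


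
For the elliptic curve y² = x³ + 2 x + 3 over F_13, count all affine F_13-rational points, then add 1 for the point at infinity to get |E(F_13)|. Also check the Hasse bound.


Affine points = {(0, 4), (0, 9), (3, 6), (3, 7), (4, 6), (4, 7), (6, 6), (6, 7), (7, 3), (7, 10), (9, 3), (9, 10), (10, 3), (10, 10), (11, 2), (11, 11), (12, 0)}; affine count = 17; |E(F_13)| = 18.

Discriminant check: Δ ∝ 4a³ + 27b² = 4·2³ + 27·3² = 4·8 + 27·9 ≡ 2 (mod 13). Nonzero ⇒ E is nonsingular.
For each x ∈ F_13, compute rhs = x³ + 2·x + 3 mod 13, then count y ∈ F_13 with y² ≡ rhs.
  x = 0: rhs = 3, matching y values: 4, 9 (2 points).
  x = 1: rhs = 6, matching y values: none (0 points).
  x = 2: rhs = 2, matching y values: none (0 points).
  x = 3: rhs = 10, matching y values: 6, 7 (2 points).
  x = 4: rhs = 10, matching y values: 6, 7 (2 points).
  x = 5: rhs = 8, matching y values: none (0 points).
  x = 6: rhs = 10, matching y values: 6, 7 (2 points).
  x = 7: rhs = 9, matching y values: 3, 10 (2 points).
  x = 8: rhs = 11, matching y values: none (0 points).
  x = 9: rhs = 9, matching y values: 3, 10 (2 points).
  x = 10: rhs = 9, matching y values: 3, 10 (2 points).
  x = 11: rhs = 4, matching y values: 2, 11 (2 points).
  x = 12: rhs = 0, matching y values: 0 (1 points).
Total affine count: 17.
Full point count |E(F_13)| = 17 + 1 = 18.
Hasse bound: |18 − (13+1)| = |4| = 4 ≤ 2√13 ≈ 7.2111 ✓.


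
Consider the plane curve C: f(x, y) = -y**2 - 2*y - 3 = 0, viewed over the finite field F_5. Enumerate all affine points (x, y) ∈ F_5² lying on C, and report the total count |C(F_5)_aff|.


Affine F_5-points: ∅; count = 0.

For each of the 25 pairs (x, y) ∈ F_5², evaluate f(x, y) mod 5. Record the zeros.
  x = 0: [0↦2, 1↦4, 2↦4, 3↦2, 4↦3]  zeros at y ∈ ∅
  x = 1: [0↦2, 1↦4, 2↦4, 3↦2, 4↦3]  zeros at y ∈ ∅
  x = 2: [0↦2, 1↦4, 2↦4, 3↦2, 4↦3]  zeros at y ∈ ∅
  x = 3: [0↦2, 1↦4, 2↦4, 3↦2, 4↦3]  zeros at y ∈ ∅
  x = 4: [0↦2, 1↦4, 2↦4, 3↦2, 4↦3]  zeros at y ∈ ∅
Collecting zeros: affine points = ∅.
Total count |C(F_5)_aff| = 0.


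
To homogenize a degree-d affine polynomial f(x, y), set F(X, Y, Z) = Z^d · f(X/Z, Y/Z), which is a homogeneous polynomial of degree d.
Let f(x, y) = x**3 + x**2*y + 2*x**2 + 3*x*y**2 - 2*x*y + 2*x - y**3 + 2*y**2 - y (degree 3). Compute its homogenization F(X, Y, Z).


F(X, Y, Z) = X**3 + X**2*Y + 2*X**2*Z + 3*X*Y**2 - 2*X*Y*Z + 2*X*Z**2 - Y**3 + 2*Y**2*Z - Y*Z**2

deg(f) = 3.
Substitute x = X/Z, y = Y/Z into f, then multiply by Z^3.
  monomial 1·x^3·y^0 ↦ 1·X^3·Y^0·Z^0.
  monomial 1·x^2·y^1 ↦ 1·X^2·Y^1·Z^0.
  monomial 2·x^2·y^0 ↦ 2·X^2·Y^0·Z^1.
  monomial 3·x^1·y^2 ↦ 3·X^1·Y^2·Z^0.
  monomial -2·x^1·y^1 ↦ -2·X^1·Y^1·Z^1.
  monomial 2·x^1·y^0 ↦ 2·X^1·Y^0·Z^2.
  monomial -1·x^0·y^3 ↦ -1·X^0·Y^3·Z^0.
  monomial 2·x^0·y^2 ↦ 2·X^0·Y^2·Z^1.
  monomial -1·x^0·y^1 ↦ -1·X^0·Y^1·Z^2.
Collecting: F(X, Y, Z) = X**3 + X**2*Y + 2*X**2*Z + 3*X*Y**2 - 2*X*Y*Z + 2*X*Z**2 - Y**3 + 2*Y**2*Z - Y*Z**2.


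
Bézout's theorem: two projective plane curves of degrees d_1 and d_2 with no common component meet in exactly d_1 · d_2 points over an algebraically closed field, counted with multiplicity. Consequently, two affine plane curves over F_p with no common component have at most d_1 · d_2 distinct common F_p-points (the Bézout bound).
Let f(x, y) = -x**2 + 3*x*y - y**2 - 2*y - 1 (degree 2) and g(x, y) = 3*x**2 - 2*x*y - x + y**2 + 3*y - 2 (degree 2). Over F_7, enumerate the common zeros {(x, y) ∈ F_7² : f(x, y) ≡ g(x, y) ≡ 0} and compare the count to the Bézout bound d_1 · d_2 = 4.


Common zeros: ∅; count = 0; Bézout bound = 4.

deg(f) = 2, deg(g) = 2, so Bézout bound = 4.
Scan x ∈ F_7. For each x, list the y ∈ F_7 with f(x, y) ≡ 0 and those with g(x, y) ≡ 0 (mod 7); the common zeros in that column are the intersection.
  x = 0: f ≡ 0 at y ∈ {6}; g ≡ 0 at y ∈ ∅; common: ∅.
  x = 1: f ≡ 0 at y ∈ {4}; g ≡ 0 at y ∈ {0, 6}; common: ∅.
  x = 2: f ≡ 0 at y ∈ ∅; g ≡ 0 at y ∈ {3, 5}; common: ∅.
  x = 3: f ≡ 0 at y ∈ {2, 5}; g ≡ 0 at y ∈ ∅; common: ∅.
  x = 4: f ≡ 0 at y ∈ {4, 6}; g ≡ 0 at y ∈ {0, 5}; common: ∅.
  x = 5: f ≡ 0 at y ∈ {1, 5}; g ≡ 0 at y ∈ {3, 4}; common: ∅.
  x = 6: f ≡ 0 at y ∈ ∅; g ≡ 0 at y ∈ ∅; common: ∅.
Collecting: common zeros = ∅, so the count is 0.
Comparison with the Bézout bound: 0 ≤ 4 = deg(f)·deg(g), as expected for curves with no common component (the affine F_7-count falls short of the bound because intersections may lie at infinity, over extension fields, or carry multiplicity).


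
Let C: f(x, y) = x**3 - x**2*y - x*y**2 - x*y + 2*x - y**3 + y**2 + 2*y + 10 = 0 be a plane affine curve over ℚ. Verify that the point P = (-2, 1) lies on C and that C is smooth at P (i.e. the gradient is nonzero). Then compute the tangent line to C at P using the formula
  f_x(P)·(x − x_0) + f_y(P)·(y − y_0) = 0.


Tangent line at P: 16*x + 3*y + 29 = 0.

Step 1: f(-2, 1) = 0, so P lies on C.
Step 2: partial derivatives
  f_x(x, y) = 3*x**2 - 2*x*y - y**2 - y + 2, f_y(x, y) = -x**2 - 2*x*y - x - 3*y**2 + 2*y + 2.
  f_x(P) = 16, f_y(P) = 3 (gradient nonzero, so P is smooth).
Step 3: tangent line at P: 16·(x − -2) + 3·(y − 1) = 0.
Expanding: 16*x + 3*y + 29 = 0.


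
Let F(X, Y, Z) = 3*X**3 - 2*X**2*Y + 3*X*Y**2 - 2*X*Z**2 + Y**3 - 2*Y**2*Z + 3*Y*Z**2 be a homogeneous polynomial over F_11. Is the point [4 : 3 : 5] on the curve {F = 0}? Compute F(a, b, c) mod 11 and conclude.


F(4,3,5) ≡ 1 (mod 11); P is NOT on the curve.

Evaluate F(4, 3, 5) term-by-term (mod 11).
  3*X**3 ↦ 3·64·1·1 = 192
  -2*X**2*Y ↦ -2·16·3·1 = -96
  3*X*Y**2 ↦ 3·4·9·1 = 108
  -2*X*Z**2 ↦ -2·4·1·25 = -200
  Y**3 ↦ 1·1·27·1 = 27
  -2*Y**2*Z ↦ -2·1·9·5 = -90
  3*Y*Z**2 ↦ 3·1·3·25 = 225
Sum: F(4, 3, 5) = (192) + (-96) + (108) + (-200) + (27) + (-90) + (225) = 166.
Reducing mod 11: 166 ≡ 1 (mod 11).
Since F(a, b, c) ≡ 1 ≠ 0 (mod 11), P does NOT lie on the curve.


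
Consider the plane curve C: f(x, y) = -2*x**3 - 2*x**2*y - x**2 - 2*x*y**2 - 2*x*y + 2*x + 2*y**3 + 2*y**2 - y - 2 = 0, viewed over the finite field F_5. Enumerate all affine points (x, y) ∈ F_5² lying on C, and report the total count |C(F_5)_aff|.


Affine F_5-points: {(0, 2), (1, 4), (3, 4), (4, 4)}; count = 4.

For each of the 25 pairs (x, y) ∈ F_5², evaluate f(x, y) mod 5. Record the zeros.
  x = 0: [0↦3, 1↦1, 2↦0, 3↦2, 4↦4]  zeros at y ∈ {2}
  x = 1: [0↦2, 1↦4, 2↦3, 3↦1, 4↦0]  zeros at y ∈ {4}
  x = 2: [0↦2, 1↦4, 2↦4, 3↦4, 4↦1]  zeros at y ∈ ∅
  x = 3: [0↦1, 1↦4, 2↦1, 3↦4, 4↦0]  zeros at y ∈ {4}
  x = 4: [0↦2, 1↦2, 2↦2, 3↦4, 4↦0]  zeros at y ∈ {4}
Collecting zeros: affine points = {(0, 2), (1, 4), (3, 4), (4, 4)}.
Total count |C(F_5)_aff| = 4.


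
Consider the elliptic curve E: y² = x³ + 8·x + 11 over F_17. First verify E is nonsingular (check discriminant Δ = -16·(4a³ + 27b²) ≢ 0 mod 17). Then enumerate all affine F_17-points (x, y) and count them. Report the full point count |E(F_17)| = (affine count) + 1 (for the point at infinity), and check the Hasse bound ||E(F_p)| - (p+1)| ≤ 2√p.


Affine points = {(2, 1), (2, 16), (7, 6), (7, 11), (8, 3), (8, 14), (9, 8), (9, 9), (11, 6), (11, 11), (12, 4), (12, 13), (13, 0), (15, 2), (15, 15), (16, 6), (16, 11)}; affine count = 17; |E(F_17)| = 18.

Discriminant check: Δ ∝ 4a³ + 27b² = 4·8³ + 27·11² = 4·512 + 27·121 ≡ 11 (mod 17). Nonzero ⇒ E is nonsingular.
For each x ∈ F_17, compute rhs = x³ + 8·x + 11 mod 17, then count y ∈ F_17 with y² ≡ rhs.
  x = 0: rhs = 11, matching y values: none (0 points).
  x = 1: rhs = 3, matching y values: none (0 points).
  x = 2: rhs = 1, matching y values: 1, 16 (2 points).
  x = 3: rhs = 11, matching y values: none (0 points).
  x = 4: rhs = 5, matching y values: none (0 points).
  x = 5: rhs = 6, matching y values: none (0 points).
  x = 6: rhs = 3, matching y values: none (0 points).
  x = 7: rhs = 2, matching y values: 6, 11 (2 points).
  x = 8: rhs = 9, matching y values: 3, 14 (2 points).
  x = 9: rhs = 13, matching y values: 8, 9 (2 points).
  x = 10: rhs = 3, matching y values: none (0 points).
  x = 11: rhs = 2, matching y values: 6, 11 (2 points).
  x = 12: rhs = 16, matching y values: 4, 13 (2 points).
  x = 13: rhs = 0, matching y values: 0 (1 points).
  x = 14: rhs = 11, matching y values: none (0 points).
  x = 15: rhs = 4, matching y values: 2, 15 (2 points).
  x = 16: rhs = 2, matching y values: 6, 11 (2 points).
Total affine count: 17.
Full point count |E(F_17)| = 17 + 1 = 18.
Hasse bound: |18 − (17+1)| = |0| = 0 ≤ 2√17 ≈ 8.2462 ✓.


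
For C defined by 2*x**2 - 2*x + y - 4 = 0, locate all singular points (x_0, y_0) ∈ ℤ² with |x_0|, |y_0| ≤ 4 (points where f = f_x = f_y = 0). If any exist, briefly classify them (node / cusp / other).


No singular points in the scanned grid; C is smooth there.

Compute partial derivatives:
  f_x = 4*x - 2.
  f_y = 1.
f_y = 1 is a nonzero constant, so f_y never vanishes: no point (x, y) can satisfy f = f_x = f_y = 0. In particular no (x, y) ∈ {−4, ..., 4}² is singular; the curve is smooth.
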